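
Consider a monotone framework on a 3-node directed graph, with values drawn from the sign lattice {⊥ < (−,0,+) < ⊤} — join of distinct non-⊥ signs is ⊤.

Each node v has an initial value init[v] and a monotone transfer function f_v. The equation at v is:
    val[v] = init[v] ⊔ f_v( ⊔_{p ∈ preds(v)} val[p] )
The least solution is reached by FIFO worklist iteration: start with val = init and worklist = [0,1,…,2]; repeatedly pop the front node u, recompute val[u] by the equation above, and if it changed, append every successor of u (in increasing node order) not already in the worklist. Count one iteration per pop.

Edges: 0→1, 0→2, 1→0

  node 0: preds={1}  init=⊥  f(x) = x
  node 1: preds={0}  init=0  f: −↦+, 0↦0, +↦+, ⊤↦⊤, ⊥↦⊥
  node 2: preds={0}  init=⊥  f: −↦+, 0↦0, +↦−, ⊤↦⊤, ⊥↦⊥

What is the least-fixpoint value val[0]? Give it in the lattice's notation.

Trace (3 dequeues):
  [1] u=0 | in 0 | out 0 | prev ⊥ | push {}
  [2] u=1 | in 0 | out 0 | ==
  [3] u=2 | in 0 | out 0 | prev ⊥ | push {}

Converged values:
  [0] 0
  [1] 0
  [2] 0

0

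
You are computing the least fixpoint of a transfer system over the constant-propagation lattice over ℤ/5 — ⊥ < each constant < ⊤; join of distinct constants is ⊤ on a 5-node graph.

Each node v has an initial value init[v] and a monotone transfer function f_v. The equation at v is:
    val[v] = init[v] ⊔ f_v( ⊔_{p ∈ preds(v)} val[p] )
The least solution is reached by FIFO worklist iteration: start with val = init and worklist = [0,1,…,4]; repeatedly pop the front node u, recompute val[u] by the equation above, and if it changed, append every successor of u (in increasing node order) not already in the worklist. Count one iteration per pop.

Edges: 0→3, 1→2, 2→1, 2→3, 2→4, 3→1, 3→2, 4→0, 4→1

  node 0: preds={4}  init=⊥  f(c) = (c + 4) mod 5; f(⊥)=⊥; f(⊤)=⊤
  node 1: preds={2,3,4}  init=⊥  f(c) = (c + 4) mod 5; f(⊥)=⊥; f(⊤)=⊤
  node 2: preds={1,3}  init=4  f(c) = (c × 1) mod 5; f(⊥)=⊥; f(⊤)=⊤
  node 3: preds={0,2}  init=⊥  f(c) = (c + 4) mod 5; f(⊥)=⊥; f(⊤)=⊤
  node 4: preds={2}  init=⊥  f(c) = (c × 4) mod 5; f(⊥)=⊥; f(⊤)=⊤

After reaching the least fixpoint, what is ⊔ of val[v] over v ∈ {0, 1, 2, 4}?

⊤

Trace (9 dequeues):
  [1] u=0 | in ⊥ | out ⊥ | ==
  [2] u=1 | in 4 | out 3 | prev ⊥ | push {}
  [3] u=2 | in 3 | out ⊤ | prev 4 | push {1}
  [4] u=3 | in ⊤ | out ⊤ | prev ⊥ | push {2}
  [5] u=4 | in ⊤ | out ⊤ | prev ⊥ | push {0}
  [6] u=1 | in ⊤ | out ⊤ | prev 3 | push {}
  [7] u=2 | in ⊤ | out ⊤ | ==
  [8] u=0 | in ⊤ | out ⊤ | prev ⊥ | push {3}
  [9] u=3 | in ⊤ | out ⊤ | ==

Converged values:
  [0] ⊤
  [1] ⊤
  [2] ⊤
  [3] ⊤
  [4] ⊤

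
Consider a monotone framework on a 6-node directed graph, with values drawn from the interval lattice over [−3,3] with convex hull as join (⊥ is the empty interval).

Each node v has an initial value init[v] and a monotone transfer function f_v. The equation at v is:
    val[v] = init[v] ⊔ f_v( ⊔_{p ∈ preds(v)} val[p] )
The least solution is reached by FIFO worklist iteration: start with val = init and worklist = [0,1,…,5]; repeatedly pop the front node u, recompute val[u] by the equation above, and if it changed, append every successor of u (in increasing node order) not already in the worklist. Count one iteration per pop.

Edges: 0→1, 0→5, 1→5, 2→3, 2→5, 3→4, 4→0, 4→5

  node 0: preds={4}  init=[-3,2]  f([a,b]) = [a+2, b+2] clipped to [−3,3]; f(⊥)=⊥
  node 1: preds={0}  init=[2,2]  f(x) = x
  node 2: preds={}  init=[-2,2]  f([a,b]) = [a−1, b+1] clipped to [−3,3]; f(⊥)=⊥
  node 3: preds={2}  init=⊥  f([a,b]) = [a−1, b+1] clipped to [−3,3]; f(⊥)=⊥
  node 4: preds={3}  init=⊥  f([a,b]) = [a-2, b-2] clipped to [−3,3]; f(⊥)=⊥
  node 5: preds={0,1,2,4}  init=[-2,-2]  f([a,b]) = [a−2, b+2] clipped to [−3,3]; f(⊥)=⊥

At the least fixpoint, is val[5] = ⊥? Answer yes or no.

Iteration log — 9 steps:
  step 1. node 0  ⊔preds=⊥  new=[-3,2]  stable
  step 2. node 1  ⊔preds=[-3,2]  new=[-3,2]  old=[2,2]  +wl: 
  step 3. node 2  ⊔preds=⊥  new=[-2,2]  stable
  step 4. node 3  ⊔preds=[-2,2]  new=[-3,3]  old=⊥  +wl: 
  step 5. node 4  ⊔preds=[-3,3]  new=[-3,1]  old=⊥  +wl: 0
  step 6. node 5  ⊔preds=[-3,2]  new=[-3,3]  old=[-2,-2]  +wl: 
  step 7. node 0  ⊔preds=[-3,1]  new=[-3,3]  old=[-3,2]  +wl: 1,5
  step 8. node 1  ⊔preds=[-3,3]  new=[-3,3]  old=[-3,2]  +wl: 
  step 9. node 5  ⊔preds=[-3,3]  new=[-3,3]  stable

Least fixpoint reached:
  node 0: [-3,3]
  node 1: [-3,3]
  node 2: [-2,2]
  node 3: [-3,3]
  node 4: [-3,1]
  node 5: [-3,3]

no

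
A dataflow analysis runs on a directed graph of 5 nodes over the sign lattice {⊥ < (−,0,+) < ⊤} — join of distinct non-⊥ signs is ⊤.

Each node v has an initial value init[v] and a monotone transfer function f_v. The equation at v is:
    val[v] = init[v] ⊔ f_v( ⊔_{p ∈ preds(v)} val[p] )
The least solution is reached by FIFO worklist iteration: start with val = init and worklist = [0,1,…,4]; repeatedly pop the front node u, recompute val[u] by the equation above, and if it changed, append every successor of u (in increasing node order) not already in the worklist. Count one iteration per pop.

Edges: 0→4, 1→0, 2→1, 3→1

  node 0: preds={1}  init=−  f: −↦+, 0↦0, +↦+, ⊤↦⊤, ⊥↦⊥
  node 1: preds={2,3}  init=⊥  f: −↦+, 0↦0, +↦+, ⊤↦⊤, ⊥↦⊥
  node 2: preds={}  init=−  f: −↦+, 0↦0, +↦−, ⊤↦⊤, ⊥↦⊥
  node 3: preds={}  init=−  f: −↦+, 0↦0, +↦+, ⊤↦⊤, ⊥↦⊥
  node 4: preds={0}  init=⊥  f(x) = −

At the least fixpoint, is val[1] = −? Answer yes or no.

no

Iteration log — 7 steps:
  step 1. node 0  ⊔preds=⊥  new=−  stable
  step 2. node 1  ⊔preds=−  new=+  old=⊥  +wl: 0
  step 3. node 2  ⊔preds=⊥  new=−  stable
  step 4. node 3  ⊔preds=⊥  new=−  stable
  step 5. node 4  ⊔preds=−  new=−  old=⊥  +wl: 
  step 6. node 0  ⊔preds=+  new=⊤  old=−  +wl: 4
  step 7. node 4  ⊔preds=⊤  new=−  stable

Least fixpoint reached:
  node 0: ⊤
  node 1: +
  node 2: −
  node 3: −
  node 4: −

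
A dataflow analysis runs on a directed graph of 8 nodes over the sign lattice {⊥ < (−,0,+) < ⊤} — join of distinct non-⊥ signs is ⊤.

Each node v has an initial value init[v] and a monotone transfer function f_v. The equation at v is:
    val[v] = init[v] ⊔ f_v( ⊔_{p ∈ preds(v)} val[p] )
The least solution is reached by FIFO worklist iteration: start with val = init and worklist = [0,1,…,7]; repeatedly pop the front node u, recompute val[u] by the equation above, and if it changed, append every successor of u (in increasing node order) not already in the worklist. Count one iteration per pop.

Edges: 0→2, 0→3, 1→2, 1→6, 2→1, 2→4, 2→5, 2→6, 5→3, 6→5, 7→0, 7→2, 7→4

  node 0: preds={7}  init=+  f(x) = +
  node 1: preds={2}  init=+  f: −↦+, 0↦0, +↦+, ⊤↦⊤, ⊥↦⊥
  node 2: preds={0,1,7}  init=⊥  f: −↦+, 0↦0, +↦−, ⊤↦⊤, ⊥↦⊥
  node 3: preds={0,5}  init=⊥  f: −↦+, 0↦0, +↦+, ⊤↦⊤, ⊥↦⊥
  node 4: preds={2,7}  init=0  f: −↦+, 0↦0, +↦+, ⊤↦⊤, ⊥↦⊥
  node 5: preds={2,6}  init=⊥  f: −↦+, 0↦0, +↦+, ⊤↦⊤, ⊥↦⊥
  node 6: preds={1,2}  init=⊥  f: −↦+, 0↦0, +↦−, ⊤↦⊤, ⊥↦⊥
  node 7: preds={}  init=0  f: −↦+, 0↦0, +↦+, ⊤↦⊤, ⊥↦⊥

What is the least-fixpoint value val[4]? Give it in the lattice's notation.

Worklist (13 pops):
  #1 pop 0: in=0 → + (no change)
  #2 pop 1: in=⊥ → + (no change)
  #3 pop 2: in=⊤ → ⊤ (was ⊥); enqueue [1]
  #4 pop 3: in=+ → + (was ⊥); enqueue []
  #5 pop 4: in=⊤ → ⊤ (was 0); enqueue []
  #6 pop 5: in=⊤ → ⊤ (was ⊥); enqueue [3]
  #7 pop 6: in=⊤ → ⊤ (was ⊥); enqueue [5]
  #8 pop 7: in=⊥ → 0 (no change)
  #9 pop 1: in=⊤ → ⊤ (was +); enqueue [2,6]
  #10 pop 3: in=⊤ → ⊤ (was +); enqueue []
  #11 pop 5: in=⊤ → ⊤ (no change)
  #12 pop 2: in=⊤ → ⊤ (no change)
  #13 pop 6: in=⊤ → ⊤ (no change)

Fixpoint:
  val[0] = +
  val[1] = ⊤
  val[2] = ⊤
  val[3] = ⊤
  val[4] = ⊤
  val[5] = ⊤
  val[6] = ⊤
  val[7] = 0

⊤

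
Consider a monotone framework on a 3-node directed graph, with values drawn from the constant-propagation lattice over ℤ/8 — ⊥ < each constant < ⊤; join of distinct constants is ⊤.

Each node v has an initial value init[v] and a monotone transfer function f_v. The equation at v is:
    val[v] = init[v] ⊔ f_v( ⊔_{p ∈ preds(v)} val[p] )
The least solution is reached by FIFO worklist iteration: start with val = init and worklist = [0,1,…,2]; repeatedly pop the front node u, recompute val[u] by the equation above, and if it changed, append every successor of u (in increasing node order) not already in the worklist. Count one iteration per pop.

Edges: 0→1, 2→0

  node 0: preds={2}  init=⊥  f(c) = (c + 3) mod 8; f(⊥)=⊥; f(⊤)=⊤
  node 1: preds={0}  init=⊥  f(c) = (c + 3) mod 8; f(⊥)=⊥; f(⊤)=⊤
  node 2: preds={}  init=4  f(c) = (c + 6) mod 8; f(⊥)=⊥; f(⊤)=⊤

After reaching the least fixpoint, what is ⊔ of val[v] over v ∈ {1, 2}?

⊤

Worklist (3 pops):
  #1 pop 0: in=4 → 7 (was ⊥); enqueue []
  #2 pop 1: in=7 → 2 (was ⊥); enqueue []
  #3 pop 2: in=⊥ → 4 (no change)

Fixpoint:
  val[0] = 7
  val[1] = 2
  val[2] = 4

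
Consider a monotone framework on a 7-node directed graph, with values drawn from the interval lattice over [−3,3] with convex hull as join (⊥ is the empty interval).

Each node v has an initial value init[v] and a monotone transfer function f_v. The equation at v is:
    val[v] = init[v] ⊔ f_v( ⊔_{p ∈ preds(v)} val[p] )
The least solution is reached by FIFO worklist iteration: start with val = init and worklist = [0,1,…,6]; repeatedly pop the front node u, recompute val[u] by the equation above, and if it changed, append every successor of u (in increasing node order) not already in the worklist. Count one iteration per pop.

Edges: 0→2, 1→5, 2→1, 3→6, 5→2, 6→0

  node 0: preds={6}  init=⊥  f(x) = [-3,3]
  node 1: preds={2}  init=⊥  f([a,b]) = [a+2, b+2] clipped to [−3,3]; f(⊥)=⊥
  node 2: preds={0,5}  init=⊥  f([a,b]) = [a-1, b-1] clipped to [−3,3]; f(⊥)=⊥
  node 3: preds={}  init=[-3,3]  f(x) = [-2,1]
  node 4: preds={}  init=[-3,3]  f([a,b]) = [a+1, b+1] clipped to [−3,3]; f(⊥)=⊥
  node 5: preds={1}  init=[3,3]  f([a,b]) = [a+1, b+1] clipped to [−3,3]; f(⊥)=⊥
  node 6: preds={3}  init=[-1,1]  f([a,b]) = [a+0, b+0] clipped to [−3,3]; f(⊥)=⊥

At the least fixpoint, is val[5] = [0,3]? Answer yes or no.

Trace (11 dequeues):
  [1] u=0 | in [-1,1] | out [-3,3] | prev ⊥ | push {}
  [2] u=1 | in ⊥ | out ⊥ | ==
  [3] u=2 | in [-3,3] | out [-3,2] | prev ⊥ | push {1}
  [4] u=3 | in ⊥ | out [-3,3] | ==
  [5] u=4 | in ⊥ | out [-3,3] | ==
  [6] u=5 | in ⊥ | out [3,3] | ==
  [7] u=6 | in [-3,3] | out [-3,3] | prev [-1,1] | push {0}
  [8] u=1 | in [-3,2] | out [-1,3] | prev ⊥ | push {5}
  [9] u=0 | in [-3,3] | out [-3,3] | ==
  [10] u=5 | in [-1,3] | out [0,3] | prev [3,3] | push {2}
  [11] u=2 | in [-3,3] | out [-3,2] | ==

Converged values:
  [0] [-3,3]
  [1] [-1,3]
  [2] [-3,2]
  [3] [-3,3]
  [4] [-3,3]
  [5] [0,3]
  [6] [-3,3]

yes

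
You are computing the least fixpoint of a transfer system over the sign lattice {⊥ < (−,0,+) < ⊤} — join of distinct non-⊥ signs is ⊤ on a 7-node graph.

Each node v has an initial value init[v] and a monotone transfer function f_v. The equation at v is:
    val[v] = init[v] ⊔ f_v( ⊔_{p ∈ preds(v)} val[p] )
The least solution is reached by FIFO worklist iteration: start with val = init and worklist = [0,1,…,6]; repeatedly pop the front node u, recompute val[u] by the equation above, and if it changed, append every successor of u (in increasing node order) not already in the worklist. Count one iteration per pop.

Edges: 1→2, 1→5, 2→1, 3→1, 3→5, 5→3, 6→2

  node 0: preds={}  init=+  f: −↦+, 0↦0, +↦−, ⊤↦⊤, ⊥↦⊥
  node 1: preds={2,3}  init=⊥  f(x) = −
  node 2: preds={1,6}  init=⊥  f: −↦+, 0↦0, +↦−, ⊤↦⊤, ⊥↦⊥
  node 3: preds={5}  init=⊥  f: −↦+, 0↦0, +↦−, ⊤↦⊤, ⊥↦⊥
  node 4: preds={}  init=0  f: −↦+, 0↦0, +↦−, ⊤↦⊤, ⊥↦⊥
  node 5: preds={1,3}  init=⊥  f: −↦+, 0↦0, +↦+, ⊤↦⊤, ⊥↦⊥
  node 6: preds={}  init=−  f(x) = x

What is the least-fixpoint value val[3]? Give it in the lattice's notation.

−

Trace (11 dequeues):
  [1] u=0 | in ⊥ | out + | ==
  [2] u=1 | in ⊥ | out − | prev ⊥ | push {}
  [3] u=2 | in − | out + | prev ⊥ | push {1}
  [4] u=3 | in ⊥ | out ⊥ | ==
  [5] u=4 | in ⊥ | out 0 | ==
  [6] u=5 | in − | out + | prev ⊥ | push {3}
  [7] u=6 | in ⊥ | out − | ==
  [8] u=1 | in + | out − | ==
  [9] u=3 | in + | out − | prev ⊥ | push {1,5}
  [10] u=1 | in ⊤ | out − | ==
  [11] u=5 | in − | out + | ==

Converged values:
  [0] +
  [1] −
  [2] +
  [3] −
  [4] 0
  [5] +
  [6] −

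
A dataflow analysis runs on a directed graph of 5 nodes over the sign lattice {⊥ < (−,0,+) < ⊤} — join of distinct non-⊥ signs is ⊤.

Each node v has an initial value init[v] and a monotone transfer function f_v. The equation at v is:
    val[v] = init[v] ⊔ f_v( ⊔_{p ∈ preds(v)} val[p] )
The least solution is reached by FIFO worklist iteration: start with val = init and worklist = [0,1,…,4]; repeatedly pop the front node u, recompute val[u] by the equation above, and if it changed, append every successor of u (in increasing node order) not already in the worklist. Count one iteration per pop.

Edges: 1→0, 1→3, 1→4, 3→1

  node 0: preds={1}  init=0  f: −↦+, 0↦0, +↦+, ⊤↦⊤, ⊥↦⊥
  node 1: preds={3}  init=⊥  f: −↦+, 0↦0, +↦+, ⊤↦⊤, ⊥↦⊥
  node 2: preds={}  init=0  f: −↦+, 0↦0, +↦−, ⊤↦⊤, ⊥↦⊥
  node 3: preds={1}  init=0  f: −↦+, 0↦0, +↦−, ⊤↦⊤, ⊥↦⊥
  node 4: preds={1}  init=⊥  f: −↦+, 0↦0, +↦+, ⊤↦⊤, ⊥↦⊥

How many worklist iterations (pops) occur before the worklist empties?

6

Iteration log — 6 steps:
  step 1. node 0  ⊔preds=⊥  new=0  stable
  step 2. node 1  ⊔preds=0  new=0  old=⊥  +wl: 0
  step 3. node 2  ⊔preds=⊥  new=0  stable
  step 4. node 3  ⊔preds=0  new=0  stable
  step 5. node 4  ⊔preds=0  new=0  old=⊥  +wl: 
  step 6. node 0  ⊔preds=0  new=0  stable

Least fixpoint reached:
  node 0: 0
  node 1: 0
  node 2: 0
  node 3: 0
  node 4: 0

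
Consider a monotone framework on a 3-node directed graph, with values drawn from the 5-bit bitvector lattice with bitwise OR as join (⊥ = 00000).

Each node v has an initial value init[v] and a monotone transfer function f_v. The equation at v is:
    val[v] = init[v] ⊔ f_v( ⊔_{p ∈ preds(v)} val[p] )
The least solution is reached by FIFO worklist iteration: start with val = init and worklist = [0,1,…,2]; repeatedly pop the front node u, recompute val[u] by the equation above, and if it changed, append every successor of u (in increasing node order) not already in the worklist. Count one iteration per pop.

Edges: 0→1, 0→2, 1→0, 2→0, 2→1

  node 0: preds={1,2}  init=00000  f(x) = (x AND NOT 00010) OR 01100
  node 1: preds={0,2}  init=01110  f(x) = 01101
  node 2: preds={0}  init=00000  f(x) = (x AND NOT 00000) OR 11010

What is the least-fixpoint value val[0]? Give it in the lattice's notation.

11101

Iteration log — 8 steps:
  step 1. node 0  ⊔preds=01110  new=01100  old=00000  +wl: 
  step 2. node 1  ⊔preds=01100  new=01111  old=01110  +wl: 0
  step 3. node 2  ⊔preds=01100  new=11110  old=00000  +wl: 1
  step 4. node 0  ⊔preds=11111  new=11101  old=01100  +wl: 2
  step 5. node 1  ⊔preds=11111  new=01111  stable
  step 6. node 2  ⊔preds=11101  new=11111  old=11110  +wl: 0,1
  step 7. node 0  ⊔preds=11111  new=11101  stable
  step 8. node 1  ⊔preds=11111  new=01111  stable

Least fixpoint reached:
  node 0: 11101
  node 1: 01111
  node 2: 11111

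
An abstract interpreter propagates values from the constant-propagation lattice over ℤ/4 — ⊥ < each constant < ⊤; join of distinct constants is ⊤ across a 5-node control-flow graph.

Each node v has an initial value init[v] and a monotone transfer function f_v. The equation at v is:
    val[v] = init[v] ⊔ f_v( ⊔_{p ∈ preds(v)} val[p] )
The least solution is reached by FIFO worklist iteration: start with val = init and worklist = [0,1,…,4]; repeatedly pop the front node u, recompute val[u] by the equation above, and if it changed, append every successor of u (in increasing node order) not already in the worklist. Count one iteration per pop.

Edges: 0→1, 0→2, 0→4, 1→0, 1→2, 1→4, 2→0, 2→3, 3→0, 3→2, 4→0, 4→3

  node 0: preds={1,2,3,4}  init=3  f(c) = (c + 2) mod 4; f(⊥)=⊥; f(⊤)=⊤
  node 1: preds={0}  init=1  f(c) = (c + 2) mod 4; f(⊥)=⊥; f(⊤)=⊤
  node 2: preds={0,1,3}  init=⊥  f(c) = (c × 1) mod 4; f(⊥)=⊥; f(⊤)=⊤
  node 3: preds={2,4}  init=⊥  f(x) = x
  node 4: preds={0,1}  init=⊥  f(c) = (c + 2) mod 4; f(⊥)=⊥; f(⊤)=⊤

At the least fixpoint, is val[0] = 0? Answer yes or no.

Worklist (12 pops):
  #1 pop 0: in=1 → 3 (no change)
  #2 pop 1: in=3 → 1 (no change)
  #3 pop 2: in=⊤ → ⊤ (was ⊥); enqueue [0]
  #4 pop 3: in=⊤ → ⊤ (was ⊥); enqueue [2]
  #5 pop 4: in=⊤ → ⊤ (was ⊥); enqueue [3]
  #6 pop 0: in=⊤ → ⊤ (was 3); enqueue [1,4]
  #7 pop 2: in=⊤ → ⊤ (no change)
  #8 pop 3: in=⊤ → ⊤ (no change)
  #9 pop 1: in=⊤ → ⊤ (was 1); enqueue [0,2]
  #10 pop 4: in=⊤ → ⊤ (no change)
  #11 pop 0: in=⊤ → ⊤ (no change)
  #12 pop 2: in=⊤ → ⊤ (no change)

Fixpoint:
  val[0] = ⊤
  val[1] = ⊤
  val[2] = ⊤
  val[3] = ⊤
  val[4] = ⊤

no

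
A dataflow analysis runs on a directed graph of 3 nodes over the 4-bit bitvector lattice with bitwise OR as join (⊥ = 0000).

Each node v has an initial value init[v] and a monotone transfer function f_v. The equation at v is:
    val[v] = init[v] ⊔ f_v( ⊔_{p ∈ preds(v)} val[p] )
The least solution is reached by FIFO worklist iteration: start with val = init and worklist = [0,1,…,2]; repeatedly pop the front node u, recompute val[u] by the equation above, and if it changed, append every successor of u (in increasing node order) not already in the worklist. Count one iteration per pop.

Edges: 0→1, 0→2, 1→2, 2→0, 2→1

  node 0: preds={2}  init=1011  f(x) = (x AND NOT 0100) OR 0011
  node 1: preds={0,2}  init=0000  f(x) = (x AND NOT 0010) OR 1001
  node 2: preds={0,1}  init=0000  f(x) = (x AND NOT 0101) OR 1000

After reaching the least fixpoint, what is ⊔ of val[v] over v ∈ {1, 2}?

1011

Trace (5 dequeues):
  [1] u=0 | in 0000 | out 1011 | ==
  [2] u=1 | in 1011 | out 1001 | prev 0000 | push {}
  [3] u=2 | in 1011 | out 1010 | prev 0000 | push {0,1}
  [4] u=0 | in 1010 | out 1011 | ==
  [5] u=1 | in 1011 | out 1001 | ==

Converged values:
  [0] 1011
  [1] 1001
  [2] 1010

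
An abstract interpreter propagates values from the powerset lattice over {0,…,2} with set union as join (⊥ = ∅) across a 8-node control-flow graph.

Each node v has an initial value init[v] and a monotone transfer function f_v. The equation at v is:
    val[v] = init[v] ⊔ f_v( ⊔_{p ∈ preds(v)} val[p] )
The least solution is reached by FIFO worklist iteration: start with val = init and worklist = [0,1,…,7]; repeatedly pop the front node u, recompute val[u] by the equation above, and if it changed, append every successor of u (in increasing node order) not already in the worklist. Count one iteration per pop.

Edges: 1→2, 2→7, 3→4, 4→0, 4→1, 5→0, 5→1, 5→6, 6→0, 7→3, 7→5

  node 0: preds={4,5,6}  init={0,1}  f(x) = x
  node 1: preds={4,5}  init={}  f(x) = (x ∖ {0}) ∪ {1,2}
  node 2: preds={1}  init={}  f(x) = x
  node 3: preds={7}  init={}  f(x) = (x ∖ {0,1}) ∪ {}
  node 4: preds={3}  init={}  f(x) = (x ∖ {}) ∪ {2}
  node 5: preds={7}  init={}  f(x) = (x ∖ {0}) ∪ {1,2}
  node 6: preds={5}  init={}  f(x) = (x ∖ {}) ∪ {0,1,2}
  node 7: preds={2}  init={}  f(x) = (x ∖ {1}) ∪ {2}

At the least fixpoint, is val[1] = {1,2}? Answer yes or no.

yes

Iteration log — 13 steps:
  step 1. node 0  ⊔preds={}  new={0,1}  stable
  step 2. node 1  ⊔preds={}  new={1,2}  old={}  +wl: 
  step 3. node 2  ⊔preds={1,2}  new={1,2}  old={}  +wl: 
  step 4. node 3  ⊔preds={}  new={}  stable
  step 5. node 4  ⊔preds={}  new={2}  old={}  +wl: 0,1
  step 6. node 5  ⊔preds={}  new={1,2}  old={}  +wl: 
  step 7. node 6  ⊔preds={1,2}  new={0,1,2}  old={}  +wl: 
  step 8. node 7  ⊔preds={1,2}  new={2}  old={}  +wl: 3,5
  step 9. node 0  ⊔preds={0,1,2}  new={0,1,2}  old={0,1}  +wl: 
  step 10. node 1  ⊔preds={1,2}  new={1,2}  stable
  step 11. node 3  ⊔preds={2}  new={2}  old={}  +wl: 4
  step 12. node 5  ⊔preds={2}  new={1,2}  stable
  step 13. node 4  ⊔preds={2}  new={2}  stable

Least fixpoint reached:
  node 0: {0,1,2}
  node 1: {1,2}
  node 2: {1,2}
  node 3: {2}
  node 4: {2}
  node 5: {1,2}
  node 6: {0,1,2}
  node 7: {2}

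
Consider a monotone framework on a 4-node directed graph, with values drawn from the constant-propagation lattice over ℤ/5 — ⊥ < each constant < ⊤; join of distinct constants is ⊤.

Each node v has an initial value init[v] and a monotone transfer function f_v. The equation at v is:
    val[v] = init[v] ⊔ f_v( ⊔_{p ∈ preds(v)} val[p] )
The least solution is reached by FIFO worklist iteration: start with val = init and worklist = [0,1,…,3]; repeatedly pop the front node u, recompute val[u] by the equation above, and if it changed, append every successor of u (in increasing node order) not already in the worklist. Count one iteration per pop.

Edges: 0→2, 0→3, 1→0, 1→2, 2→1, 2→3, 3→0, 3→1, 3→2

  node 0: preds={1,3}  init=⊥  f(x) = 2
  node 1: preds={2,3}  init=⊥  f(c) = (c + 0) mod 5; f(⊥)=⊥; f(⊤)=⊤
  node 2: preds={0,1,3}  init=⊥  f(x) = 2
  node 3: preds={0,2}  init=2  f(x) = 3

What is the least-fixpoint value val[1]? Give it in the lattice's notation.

Trace (8 dequeues):
  [1] u=0 | in 2 | out 2 | prev ⊥ | push {}
  [2] u=1 | in 2 | out 2 | prev ⊥ | push {0}
  [3] u=2 | in 2 | out 2 | prev ⊥ | push {1}
  [4] u=3 | in 2 | out ⊤ | prev 2 | push {2}
  [5] u=0 | in ⊤ | out 2 | ==
  [6] u=1 | in ⊤ | out ⊤ | prev 2 | push {0}
  [7] u=2 | in ⊤ | out 2 | ==
  [8] u=0 | in ⊤ | out 2 | ==

Converged values:
  [0] 2
  [1] ⊤
  [2] 2
  [3] ⊤

⊤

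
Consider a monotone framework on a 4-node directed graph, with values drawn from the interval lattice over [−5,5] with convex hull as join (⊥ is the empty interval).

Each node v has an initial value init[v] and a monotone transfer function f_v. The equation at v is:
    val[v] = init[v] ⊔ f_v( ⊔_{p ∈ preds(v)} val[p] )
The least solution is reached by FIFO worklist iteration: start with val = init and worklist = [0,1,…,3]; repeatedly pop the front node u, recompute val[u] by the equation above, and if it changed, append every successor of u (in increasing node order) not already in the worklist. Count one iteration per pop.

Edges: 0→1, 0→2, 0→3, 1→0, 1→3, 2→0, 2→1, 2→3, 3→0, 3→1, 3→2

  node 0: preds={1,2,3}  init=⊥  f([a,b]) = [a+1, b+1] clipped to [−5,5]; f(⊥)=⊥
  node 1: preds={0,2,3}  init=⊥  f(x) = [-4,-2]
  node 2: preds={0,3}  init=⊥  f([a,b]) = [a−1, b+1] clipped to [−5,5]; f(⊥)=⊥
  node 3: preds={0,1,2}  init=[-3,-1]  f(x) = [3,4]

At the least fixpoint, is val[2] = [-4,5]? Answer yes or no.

Iteration log — 10 steps:
  step 1. node 0  ⊔preds=[-3,-1]  new=[-2,0]  old=⊥  +wl: 
  step 2. node 1  ⊔preds=[-3,0]  new=[-4,-2]  old=⊥  +wl: 0
  step 3. node 2  ⊔preds=[-3,0]  new=[-4,1]  old=⊥  +wl: 1
  step 4. node 3  ⊔preds=[-4,1]  new=[-3,4]  old=[-3,-1]  +wl: 2
  step 5. node 0  ⊔preds=[-4,4]  new=[-3,5]  old=[-2,0]  +wl: 3
  step 6. node 1  ⊔preds=[-4,5]  new=[-4,-2]  stable
  step 7. node 2  ⊔preds=[-3,5]  new=[-4,5]  old=[-4,1]  +wl: 0,1
  step 8. node 3  ⊔preds=[-4,5]  new=[-3,4]  stable
  step 9. node 0  ⊔preds=[-4,5]  new=[-3,5]  stable
  step 10. node 1  ⊔preds=[-4,5]  new=[-4,-2]  stable

Least fixpoint reached:
  node 0: [-3,5]
  node 1: [-4,-2]
  node 2: [-4,5]
  node 3: [-3,4]

yes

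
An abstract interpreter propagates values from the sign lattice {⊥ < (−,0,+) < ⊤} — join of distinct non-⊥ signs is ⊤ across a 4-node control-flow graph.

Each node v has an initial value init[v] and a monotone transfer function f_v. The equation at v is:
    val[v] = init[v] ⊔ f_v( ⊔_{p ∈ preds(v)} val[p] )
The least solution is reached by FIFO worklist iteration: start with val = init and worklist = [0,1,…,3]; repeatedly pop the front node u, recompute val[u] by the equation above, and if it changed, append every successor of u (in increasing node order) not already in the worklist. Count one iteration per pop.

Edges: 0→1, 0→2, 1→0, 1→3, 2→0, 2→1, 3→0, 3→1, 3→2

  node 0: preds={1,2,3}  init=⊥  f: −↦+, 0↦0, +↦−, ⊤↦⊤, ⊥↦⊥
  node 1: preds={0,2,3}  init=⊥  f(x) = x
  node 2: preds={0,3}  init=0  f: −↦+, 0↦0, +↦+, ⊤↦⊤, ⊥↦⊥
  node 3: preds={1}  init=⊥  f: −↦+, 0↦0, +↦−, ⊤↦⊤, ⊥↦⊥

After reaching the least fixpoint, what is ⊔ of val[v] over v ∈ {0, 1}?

Trace (7 dequeues):
  [1] u=0 | in 0 | out 0 | prev ⊥ | push {}
  [2] u=1 | in 0 | out 0 | prev ⊥ | push {0}
  [3] u=2 | in 0 | out 0 | ==
  [4] u=3 | in 0 | out 0 | prev ⊥ | push {1,2}
  [5] u=0 | in 0 | out 0 | ==
  [6] u=1 | in 0 | out 0 | ==
  [7] u=2 | in 0 | out 0 | ==

Converged values:
  [0] 0
  [1] 0
  [2] 0
  [3] 0

0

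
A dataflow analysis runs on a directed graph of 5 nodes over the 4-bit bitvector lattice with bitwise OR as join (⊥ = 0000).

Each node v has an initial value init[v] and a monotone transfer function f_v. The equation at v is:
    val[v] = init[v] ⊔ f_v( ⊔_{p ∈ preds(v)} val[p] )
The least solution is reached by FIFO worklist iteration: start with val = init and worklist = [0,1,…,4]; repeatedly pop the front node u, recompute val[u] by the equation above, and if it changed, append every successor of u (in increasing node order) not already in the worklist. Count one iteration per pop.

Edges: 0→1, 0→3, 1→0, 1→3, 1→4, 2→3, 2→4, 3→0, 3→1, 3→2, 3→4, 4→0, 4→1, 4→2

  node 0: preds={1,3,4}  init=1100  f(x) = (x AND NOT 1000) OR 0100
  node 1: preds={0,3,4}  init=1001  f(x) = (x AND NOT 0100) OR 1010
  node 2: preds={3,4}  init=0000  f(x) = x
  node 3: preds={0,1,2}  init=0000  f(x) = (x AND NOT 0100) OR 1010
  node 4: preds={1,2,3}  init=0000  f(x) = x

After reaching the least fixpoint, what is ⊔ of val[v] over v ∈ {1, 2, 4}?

Iteration log — 10 steps:
  step 1. node 0  ⊔preds=1001  new=1101  old=1100  +wl: 
  step 2. node 1  ⊔preds=1101  new=1011  old=1001  +wl: 0
  step 3. node 2  ⊔preds=0000  new=0000  stable
  step 4. node 3  ⊔preds=1111  new=1011  old=0000  +wl: 1,2
  step 5. node 4  ⊔preds=1011  new=1011  old=0000  +wl: 
  step 6. node 0  ⊔preds=1011  new=1111  old=1101  +wl: 3
  step 7. node 1  ⊔preds=1111  new=1011  stable
  step 8. node 2  ⊔preds=1011  new=1011  old=0000  +wl: 4
  step 9. node 3  ⊔preds=1111  new=1011  stable
  step 10. node 4  ⊔preds=1011  new=1011  stable

Least fixpoint reached:
  node 0: 1111
  node 1: 1011
  node 2: 1011
  node 3: 1011
  node 4: 1011

1011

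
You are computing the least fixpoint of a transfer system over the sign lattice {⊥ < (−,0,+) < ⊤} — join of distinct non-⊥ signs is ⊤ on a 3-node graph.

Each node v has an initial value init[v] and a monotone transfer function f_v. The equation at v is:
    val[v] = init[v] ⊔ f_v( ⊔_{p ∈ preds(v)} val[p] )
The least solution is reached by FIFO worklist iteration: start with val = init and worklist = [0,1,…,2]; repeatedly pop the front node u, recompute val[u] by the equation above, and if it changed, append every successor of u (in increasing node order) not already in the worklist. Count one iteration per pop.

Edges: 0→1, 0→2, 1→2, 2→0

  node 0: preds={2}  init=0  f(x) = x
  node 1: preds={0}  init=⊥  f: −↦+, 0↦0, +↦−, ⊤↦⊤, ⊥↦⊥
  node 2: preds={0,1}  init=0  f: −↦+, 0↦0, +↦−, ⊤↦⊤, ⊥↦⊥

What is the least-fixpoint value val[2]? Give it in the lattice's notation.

Trace (3 dequeues):
  [1] u=0 | in 0 | out 0 | ==
  [2] u=1 | in 0 | out 0 | prev ⊥ | push {}
  [3] u=2 | in 0 | out 0 | ==

Converged values:
  [0] 0
  [1] 0
  [2] 0

0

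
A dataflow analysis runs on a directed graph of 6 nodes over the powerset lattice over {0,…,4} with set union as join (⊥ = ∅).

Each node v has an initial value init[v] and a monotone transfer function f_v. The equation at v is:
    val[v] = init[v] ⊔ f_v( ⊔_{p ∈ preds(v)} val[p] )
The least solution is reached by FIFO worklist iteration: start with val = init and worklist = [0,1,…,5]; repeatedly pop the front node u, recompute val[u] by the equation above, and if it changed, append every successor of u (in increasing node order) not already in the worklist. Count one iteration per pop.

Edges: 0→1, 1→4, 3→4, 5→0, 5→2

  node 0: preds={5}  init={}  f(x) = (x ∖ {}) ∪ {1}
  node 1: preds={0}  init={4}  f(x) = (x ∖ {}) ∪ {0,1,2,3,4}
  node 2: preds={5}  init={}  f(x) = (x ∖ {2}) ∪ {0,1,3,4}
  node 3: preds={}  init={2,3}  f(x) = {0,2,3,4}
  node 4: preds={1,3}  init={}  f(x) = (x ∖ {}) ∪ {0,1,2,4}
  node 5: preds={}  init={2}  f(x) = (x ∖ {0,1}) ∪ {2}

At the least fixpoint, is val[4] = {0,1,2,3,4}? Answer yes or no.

Iteration log — 6 steps:
  step 1. node 0  ⊔preds={2}  new={1,2}  old={}  +wl: 
  step 2. node 1  ⊔preds={1,2}  new={0,1,2,3,4}  old={4}  +wl: 
  step 3. node 2  ⊔preds={2}  new={0,1,3,4}  old={}  +wl: 
  step 4. node 3  ⊔preds={}  new={0,2,3,4}  old={2,3}  +wl: 
  step 5. node 4  ⊔preds={0,1,2,3,4}  new={0,1,2,3,4}  old={}  +wl: 
  step 6. node 5  ⊔preds={}  new={2}  stable

Least fixpoint reached:
  node 0: {1,2}
  node 1: {0,1,2,3,4}
  node 2: {0,1,3,4}
  node 3: {0,2,3,4}
  node 4: {0,1,2,3,4}
  node 5: {2}

yes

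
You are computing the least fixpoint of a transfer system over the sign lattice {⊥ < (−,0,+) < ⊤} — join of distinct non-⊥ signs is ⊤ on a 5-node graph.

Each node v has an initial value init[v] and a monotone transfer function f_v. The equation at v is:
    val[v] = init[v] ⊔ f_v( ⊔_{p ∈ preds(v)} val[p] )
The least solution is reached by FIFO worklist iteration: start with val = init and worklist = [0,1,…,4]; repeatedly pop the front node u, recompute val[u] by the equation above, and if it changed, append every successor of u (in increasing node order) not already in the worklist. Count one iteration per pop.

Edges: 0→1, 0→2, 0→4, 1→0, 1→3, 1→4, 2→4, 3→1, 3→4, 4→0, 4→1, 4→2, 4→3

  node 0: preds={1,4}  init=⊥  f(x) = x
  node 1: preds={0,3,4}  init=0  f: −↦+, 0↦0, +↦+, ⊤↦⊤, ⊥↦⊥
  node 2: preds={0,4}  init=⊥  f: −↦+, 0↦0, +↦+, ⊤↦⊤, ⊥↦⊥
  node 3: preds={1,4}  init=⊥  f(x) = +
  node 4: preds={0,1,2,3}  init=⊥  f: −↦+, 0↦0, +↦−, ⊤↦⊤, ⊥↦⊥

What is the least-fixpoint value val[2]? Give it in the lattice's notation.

⊤

Iteration log — 11 steps:
  step 1. node 0  ⊔preds=0  new=0  old=⊥  +wl: 
  step 2. node 1  ⊔preds=0  new=0  stable
  step 3. node 2  ⊔preds=0  new=0  old=⊥  +wl: 
  step 4. node 3  ⊔preds=0  new=+  old=⊥  +wl: 1
  step 5. node 4  ⊔preds=⊤  new=⊤  old=⊥  +wl: 0,2,3
  step 6. node 1  ⊔preds=⊤  new=⊤  old=0  +wl: 4
  step 7. node 0  ⊔preds=⊤  new=⊤  old=0  +wl: 1
  step 8. node 2  ⊔preds=⊤  new=⊤  old=0  +wl: 
  step 9. node 3  ⊔preds=⊤  new=+  stable
  step 10. node 4  ⊔preds=⊤  new=⊤  stable
  step 11. node 1  ⊔preds=⊤  new=⊤  stable

Least fixpoint reached:
  node 0: ⊤
  node 1: ⊤
  node 2: ⊤
  node 3: +
  node 4: ⊤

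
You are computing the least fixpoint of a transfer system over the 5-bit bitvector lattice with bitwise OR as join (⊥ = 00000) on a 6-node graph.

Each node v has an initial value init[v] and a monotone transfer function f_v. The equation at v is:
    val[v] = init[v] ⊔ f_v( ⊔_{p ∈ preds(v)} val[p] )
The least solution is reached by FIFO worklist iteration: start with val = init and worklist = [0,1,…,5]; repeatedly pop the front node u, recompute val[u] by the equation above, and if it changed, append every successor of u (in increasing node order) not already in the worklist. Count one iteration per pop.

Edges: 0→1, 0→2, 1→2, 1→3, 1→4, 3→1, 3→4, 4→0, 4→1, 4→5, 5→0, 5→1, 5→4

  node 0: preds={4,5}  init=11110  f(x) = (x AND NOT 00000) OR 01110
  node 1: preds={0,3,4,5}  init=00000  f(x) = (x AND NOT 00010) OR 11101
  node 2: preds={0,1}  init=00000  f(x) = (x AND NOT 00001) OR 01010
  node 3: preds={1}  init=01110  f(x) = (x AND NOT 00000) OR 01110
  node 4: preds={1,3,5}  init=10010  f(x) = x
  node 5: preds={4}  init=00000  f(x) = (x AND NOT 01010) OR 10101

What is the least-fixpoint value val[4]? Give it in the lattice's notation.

11111

Iteration log — 11 steps:
  step 1. node 0  ⊔preds=10010  new=11110  stable
  step 2. node 1  ⊔preds=11110  new=11101  old=00000  +wl: 
  step 3. node 2  ⊔preds=11111  new=11110  old=00000  +wl: 
  step 4. node 3  ⊔preds=11101  new=11111  old=01110  +wl: 1
  step 5. node 4  ⊔preds=11111  new=11111  old=10010  +wl: 0
  step 6. node 5  ⊔preds=11111  new=10101  old=00000  +wl: 4
  step 7. node 1  ⊔preds=11111  new=11101  stable
  step 8. node 0  ⊔preds=11111  new=11111  old=11110  +wl: 1,2
  step 9. node 4  ⊔preds=11111  new=11111  stable
  step 10. node 1  ⊔preds=11111  new=11101  stable
  step 11. node 2  ⊔preds=11111  new=11110  stable

Least fixpoint reached:
  node 0: 11111
  node 1: 11101
  node 2: 11110
  node 3: 11111
  node 4: 11111
  node 5: 10101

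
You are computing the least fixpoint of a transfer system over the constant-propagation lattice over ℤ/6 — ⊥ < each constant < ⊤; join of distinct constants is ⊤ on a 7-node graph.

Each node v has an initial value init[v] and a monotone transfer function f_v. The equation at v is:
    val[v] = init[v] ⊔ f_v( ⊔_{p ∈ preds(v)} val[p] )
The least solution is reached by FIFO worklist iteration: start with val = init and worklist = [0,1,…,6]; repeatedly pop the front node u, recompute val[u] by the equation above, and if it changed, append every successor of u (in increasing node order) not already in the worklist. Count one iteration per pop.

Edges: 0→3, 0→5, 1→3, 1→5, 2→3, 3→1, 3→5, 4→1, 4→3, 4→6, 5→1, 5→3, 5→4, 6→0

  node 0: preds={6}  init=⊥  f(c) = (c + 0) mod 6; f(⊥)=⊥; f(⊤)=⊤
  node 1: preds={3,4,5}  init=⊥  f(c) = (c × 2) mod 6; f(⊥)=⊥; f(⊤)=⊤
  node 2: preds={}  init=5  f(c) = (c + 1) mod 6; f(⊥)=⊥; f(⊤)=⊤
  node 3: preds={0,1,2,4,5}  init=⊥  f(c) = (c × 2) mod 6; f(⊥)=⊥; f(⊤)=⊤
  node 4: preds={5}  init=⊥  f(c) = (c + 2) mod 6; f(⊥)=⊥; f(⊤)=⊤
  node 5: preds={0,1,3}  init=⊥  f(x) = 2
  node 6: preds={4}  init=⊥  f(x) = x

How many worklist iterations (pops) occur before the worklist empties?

Trace (17 dequeues):
  [1] u=0 | in ⊥ | out ⊥ | ==
  [2] u=1 | in ⊥ | out ⊥ | ==
  [3] u=2 | in ⊥ | out 5 | ==
  [4] u=3 | in 5 | out 4 | prev ⊥ | push {1}
  [5] u=4 | in ⊥ | out ⊥ | ==
  [6] u=5 | in 4 | out 2 | prev ⊥ | push {3,4}
  [7] u=6 | in ⊥ | out ⊥ | ==
  [8] u=1 | in ⊤ | out ⊤ | prev ⊥ | push {5}
  [9] u=3 | in ⊤ | out ⊤ | prev 4 | push {1}
  [10] u=4 | in 2 | out 4 | prev ⊥ | push {3,6}
  [11] u=5 | in ⊤ | out 2 | ==
  [12] u=1 | in ⊤ | out ⊤ | ==
  [13] u=3 | in ⊤ | out ⊤ | ==
  [14] u=6 | in 4 | out 4 | prev ⊥ | push {0}
  [15] u=0 | in 4 | out 4 | prev ⊥ | push {3,5}
  [16] u=3 | in ⊤ | out ⊤ | ==
  [17] u=5 | in ⊤ | out 2 | ==

Converged values:
  [0] 4
  [1] ⊤
  [2] 5
  [3] ⊤
  [4] 4
  [5] 2
  [6] 4

17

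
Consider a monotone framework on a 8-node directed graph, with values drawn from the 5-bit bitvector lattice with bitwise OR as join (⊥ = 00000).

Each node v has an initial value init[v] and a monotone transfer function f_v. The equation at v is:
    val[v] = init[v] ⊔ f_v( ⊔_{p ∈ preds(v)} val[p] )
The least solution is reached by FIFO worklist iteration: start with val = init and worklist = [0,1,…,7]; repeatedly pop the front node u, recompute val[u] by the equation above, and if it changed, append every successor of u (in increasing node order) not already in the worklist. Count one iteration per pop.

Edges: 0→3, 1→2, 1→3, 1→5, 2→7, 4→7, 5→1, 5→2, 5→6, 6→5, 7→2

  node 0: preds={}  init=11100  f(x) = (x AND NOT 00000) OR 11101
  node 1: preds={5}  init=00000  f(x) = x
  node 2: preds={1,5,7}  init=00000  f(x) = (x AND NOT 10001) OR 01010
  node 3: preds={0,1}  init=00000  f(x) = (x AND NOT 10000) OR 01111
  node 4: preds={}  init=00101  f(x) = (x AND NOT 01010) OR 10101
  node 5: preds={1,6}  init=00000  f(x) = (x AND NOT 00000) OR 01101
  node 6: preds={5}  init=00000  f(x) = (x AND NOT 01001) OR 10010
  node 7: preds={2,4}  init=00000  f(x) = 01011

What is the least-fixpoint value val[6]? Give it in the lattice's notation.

10110

Worklist (18 pops):
  #1 pop 0: in=00000 → 11101 (was 11100); enqueue []
  #2 pop 1: in=00000 → 00000 (no change)
  #3 pop 2: in=00000 → 01010 (was 00000); enqueue []
  #4 pop 3: in=11101 → 01111 (was 00000); enqueue []
  #5 pop 4: in=00000 → 10101 (was 00101); enqueue []
  #6 pop 5: in=00000 → 01101 (was 00000); enqueue [1,2]
  #7 pop 6: in=01101 → 10110 (was 00000); enqueue [5]
  #8 pop 7: in=11111 → 01011 (was 00000); enqueue []
  #9 pop 1: in=01101 → 01101 (was 00000); enqueue [3]
  #10 pop 2: in=01111 → 01110 (was 01010); enqueue [7]
  #11 pop 5: in=11111 → 11111 (was 01101); enqueue [1,2,6]
  #12 pop 3: in=11101 → 01111 (no change)
  #13 pop 7: in=11111 → 01011 (no change)
  #14 pop 1: in=11111 → 11111 (was 01101); enqueue [3,5]
  #15 pop 2: in=11111 → 01110 (no change)
  #16 pop 6: in=11111 → 10110 (no change)
  #17 pop 3: in=11111 → 01111 (no change)
  #18 pop 5: in=11111 → 11111 (no change)

Fixpoint:
  val[0] = 11101
  val[1] = 11111
  val[2] = 01110
  val[3] = 01111
  val[4] = 10101
  val[5] = 11111
  val[6] = 10110
  val[7] = 01011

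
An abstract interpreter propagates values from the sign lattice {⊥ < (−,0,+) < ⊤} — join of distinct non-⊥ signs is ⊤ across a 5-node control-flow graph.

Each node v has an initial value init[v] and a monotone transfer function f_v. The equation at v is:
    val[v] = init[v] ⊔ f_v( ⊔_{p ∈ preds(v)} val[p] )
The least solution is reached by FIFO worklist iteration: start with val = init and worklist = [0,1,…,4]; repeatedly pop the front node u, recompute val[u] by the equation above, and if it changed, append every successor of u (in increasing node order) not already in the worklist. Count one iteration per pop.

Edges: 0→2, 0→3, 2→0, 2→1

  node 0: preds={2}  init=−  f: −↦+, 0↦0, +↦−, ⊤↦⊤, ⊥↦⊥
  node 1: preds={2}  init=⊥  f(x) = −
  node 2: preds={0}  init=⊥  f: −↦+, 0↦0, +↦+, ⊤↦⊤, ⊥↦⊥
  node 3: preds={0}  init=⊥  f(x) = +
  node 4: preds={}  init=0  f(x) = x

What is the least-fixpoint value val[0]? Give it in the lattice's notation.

Trace (7 dequeues):
  [1] u=0 | in ⊥ | out − | ==
  [2] u=1 | in ⊥ | out − | prev ⊥ | push {}
  [3] u=2 | in − | out + | prev ⊥ | push {0,1}
  [4] u=3 | in − | out + | prev ⊥ | push {}
  [5] u=4 | in ⊥ | out 0 | ==
  [6] u=0 | in + | out − | ==
  [7] u=1 | in + | out − | ==

Converged values:
  [0] −
  [1] −
  [2] +
  [3] +
  [4] 0

−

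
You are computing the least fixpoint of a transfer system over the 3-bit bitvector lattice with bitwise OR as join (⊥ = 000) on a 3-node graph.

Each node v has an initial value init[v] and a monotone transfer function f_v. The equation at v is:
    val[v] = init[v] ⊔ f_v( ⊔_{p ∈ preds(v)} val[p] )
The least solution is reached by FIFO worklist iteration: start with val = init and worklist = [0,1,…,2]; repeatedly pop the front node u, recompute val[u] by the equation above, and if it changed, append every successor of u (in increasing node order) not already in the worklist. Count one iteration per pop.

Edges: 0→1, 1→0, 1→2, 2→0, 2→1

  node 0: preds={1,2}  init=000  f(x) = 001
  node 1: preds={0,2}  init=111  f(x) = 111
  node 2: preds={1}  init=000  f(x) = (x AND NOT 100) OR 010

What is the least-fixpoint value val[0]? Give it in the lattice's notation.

001

Iteration log — 5 steps:
  step 1. node 0  ⊔preds=111  new=001  old=000  +wl: 
  step 2. node 1  ⊔preds=001  new=111  stable
  step 3. node 2  ⊔preds=111  new=011  old=000  +wl: 0,1
  step 4. node 0  ⊔preds=111  new=001  stable
  step 5. node 1  ⊔preds=011  new=111  stable

Least fixpoint reached:
  node 0: 001
  node 1: 111
  node 2: 011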